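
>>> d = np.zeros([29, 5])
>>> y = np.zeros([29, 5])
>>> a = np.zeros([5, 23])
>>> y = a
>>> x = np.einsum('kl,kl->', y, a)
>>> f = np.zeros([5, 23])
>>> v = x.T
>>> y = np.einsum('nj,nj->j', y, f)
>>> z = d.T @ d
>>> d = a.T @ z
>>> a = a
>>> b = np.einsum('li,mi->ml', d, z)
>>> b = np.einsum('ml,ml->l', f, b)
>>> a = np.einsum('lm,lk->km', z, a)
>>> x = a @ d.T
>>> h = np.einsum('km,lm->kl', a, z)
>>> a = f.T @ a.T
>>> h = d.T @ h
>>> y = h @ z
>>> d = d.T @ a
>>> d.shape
(5, 23)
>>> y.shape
(5, 5)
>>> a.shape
(23, 23)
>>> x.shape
(23, 23)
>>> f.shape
(5, 23)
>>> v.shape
()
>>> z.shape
(5, 5)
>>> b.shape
(23,)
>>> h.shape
(5, 5)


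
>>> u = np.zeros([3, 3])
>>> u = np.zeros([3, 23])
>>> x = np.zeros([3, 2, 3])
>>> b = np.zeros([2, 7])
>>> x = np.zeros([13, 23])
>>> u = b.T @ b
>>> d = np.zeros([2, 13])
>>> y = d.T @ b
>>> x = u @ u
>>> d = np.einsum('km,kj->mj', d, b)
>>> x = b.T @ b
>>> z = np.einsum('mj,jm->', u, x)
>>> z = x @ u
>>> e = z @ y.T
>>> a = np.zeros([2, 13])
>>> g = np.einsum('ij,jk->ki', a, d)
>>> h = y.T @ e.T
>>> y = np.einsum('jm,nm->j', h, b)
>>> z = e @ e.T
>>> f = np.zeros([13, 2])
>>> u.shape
(7, 7)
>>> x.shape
(7, 7)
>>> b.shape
(2, 7)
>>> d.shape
(13, 7)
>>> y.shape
(7,)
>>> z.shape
(7, 7)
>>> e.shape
(7, 13)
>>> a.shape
(2, 13)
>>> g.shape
(7, 2)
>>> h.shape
(7, 7)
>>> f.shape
(13, 2)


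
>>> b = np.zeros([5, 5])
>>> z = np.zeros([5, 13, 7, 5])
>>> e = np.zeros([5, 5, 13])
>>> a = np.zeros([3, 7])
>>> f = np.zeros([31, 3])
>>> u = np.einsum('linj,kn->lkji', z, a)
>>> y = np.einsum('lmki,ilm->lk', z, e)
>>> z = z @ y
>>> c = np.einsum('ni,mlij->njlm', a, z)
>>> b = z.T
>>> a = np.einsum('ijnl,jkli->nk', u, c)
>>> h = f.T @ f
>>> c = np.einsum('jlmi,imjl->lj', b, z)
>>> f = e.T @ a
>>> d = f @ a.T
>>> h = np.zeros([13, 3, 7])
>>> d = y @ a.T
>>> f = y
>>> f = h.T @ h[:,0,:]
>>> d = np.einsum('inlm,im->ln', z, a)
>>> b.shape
(7, 7, 13, 5)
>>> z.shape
(5, 13, 7, 7)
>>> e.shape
(5, 5, 13)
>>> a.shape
(5, 7)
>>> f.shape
(7, 3, 7)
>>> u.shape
(5, 3, 5, 13)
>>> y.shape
(5, 7)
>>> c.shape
(7, 7)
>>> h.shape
(13, 3, 7)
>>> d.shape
(7, 13)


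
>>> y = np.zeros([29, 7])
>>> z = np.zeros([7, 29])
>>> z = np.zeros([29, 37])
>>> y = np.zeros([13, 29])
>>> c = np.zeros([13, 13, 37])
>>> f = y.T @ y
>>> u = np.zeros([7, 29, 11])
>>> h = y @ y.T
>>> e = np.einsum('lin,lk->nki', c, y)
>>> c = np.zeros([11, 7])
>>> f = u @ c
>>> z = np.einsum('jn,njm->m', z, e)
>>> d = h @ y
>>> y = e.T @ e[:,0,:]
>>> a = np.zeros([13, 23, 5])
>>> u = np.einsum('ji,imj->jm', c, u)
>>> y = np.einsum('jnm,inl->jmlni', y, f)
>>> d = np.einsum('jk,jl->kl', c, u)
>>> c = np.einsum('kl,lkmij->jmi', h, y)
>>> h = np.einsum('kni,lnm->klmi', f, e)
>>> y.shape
(13, 13, 7, 29, 7)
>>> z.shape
(13,)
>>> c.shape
(7, 7, 29)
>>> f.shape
(7, 29, 7)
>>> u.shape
(11, 29)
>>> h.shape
(7, 37, 13, 7)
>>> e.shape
(37, 29, 13)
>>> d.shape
(7, 29)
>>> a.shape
(13, 23, 5)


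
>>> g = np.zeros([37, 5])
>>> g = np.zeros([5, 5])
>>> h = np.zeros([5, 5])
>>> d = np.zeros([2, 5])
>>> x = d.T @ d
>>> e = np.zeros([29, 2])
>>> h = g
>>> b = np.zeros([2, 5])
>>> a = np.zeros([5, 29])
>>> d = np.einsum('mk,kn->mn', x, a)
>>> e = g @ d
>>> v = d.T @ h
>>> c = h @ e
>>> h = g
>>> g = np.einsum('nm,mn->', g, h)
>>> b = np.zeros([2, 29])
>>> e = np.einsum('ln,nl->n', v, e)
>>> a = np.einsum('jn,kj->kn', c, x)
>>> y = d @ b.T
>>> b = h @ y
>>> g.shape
()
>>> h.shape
(5, 5)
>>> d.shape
(5, 29)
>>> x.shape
(5, 5)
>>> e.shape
(5,)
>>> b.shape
(5, 2)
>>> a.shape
(5, 29)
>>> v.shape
(29, 5)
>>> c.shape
(5, 29)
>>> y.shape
(5, 2)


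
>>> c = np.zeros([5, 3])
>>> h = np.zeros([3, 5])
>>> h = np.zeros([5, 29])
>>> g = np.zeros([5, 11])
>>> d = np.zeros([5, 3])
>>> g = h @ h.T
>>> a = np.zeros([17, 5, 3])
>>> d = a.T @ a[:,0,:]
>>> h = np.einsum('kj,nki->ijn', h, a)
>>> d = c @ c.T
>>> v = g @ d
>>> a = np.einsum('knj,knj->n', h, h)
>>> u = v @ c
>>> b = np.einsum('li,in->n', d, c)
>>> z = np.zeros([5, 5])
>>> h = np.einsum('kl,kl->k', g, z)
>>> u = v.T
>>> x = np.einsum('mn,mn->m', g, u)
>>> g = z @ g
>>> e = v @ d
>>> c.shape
(5, 3)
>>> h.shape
(5,)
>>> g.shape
(5, 5)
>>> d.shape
(5, 5)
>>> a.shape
(29,)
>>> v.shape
(5, 5)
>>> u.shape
(5, 5)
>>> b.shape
(3,)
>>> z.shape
(5, 5)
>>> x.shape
(5,)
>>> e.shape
(5, 5)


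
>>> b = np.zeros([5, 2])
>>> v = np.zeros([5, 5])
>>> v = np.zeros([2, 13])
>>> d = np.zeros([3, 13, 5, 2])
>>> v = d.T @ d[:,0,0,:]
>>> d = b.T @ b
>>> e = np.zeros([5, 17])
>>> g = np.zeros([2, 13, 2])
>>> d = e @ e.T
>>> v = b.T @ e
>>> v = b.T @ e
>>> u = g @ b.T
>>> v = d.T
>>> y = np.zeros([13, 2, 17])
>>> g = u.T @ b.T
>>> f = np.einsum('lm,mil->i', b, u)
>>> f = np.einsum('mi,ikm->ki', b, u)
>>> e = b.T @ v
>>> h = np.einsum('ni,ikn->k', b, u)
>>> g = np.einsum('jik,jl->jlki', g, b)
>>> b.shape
(5, 2)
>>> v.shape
(5, 5)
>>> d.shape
(5, 5)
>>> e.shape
(2, 5)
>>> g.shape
(5, 2, 5, 13)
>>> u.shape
(2, 13, 5)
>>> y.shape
(13, 2, 17)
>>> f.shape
(13, 2)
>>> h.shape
(13,)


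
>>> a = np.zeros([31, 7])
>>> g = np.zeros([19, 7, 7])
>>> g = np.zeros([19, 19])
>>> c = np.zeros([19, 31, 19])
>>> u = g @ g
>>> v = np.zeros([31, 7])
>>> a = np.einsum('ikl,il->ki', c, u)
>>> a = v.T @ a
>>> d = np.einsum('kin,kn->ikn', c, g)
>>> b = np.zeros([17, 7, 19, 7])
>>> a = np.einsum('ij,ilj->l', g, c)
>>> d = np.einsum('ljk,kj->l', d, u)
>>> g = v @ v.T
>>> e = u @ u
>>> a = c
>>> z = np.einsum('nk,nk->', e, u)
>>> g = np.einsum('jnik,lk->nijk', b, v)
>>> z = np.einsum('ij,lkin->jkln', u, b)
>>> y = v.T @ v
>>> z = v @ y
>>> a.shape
(19, 31, 19)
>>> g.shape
(7, 19, 17, 7)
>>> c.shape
(19, 31, 19)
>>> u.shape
(19, 19)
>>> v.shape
(31, 7)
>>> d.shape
(31,)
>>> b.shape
(17, 7, 19, 7)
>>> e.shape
(19, 19)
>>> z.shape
(31, 7)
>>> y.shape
(7, 7)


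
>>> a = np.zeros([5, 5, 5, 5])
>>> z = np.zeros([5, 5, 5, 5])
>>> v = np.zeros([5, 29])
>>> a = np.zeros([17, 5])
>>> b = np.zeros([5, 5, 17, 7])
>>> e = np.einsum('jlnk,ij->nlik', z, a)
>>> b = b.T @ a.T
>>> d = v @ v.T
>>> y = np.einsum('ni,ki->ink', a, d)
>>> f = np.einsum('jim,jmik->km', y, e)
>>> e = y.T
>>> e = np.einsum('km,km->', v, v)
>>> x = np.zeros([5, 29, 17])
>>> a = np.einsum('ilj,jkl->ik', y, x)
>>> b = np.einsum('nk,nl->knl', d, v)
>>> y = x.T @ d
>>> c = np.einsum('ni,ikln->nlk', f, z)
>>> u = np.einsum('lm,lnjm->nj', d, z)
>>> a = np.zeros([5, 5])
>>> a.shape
(5, 5)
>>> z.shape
(5, 5, 5, 5)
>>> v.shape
(5, 29)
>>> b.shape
(5, 5, 29)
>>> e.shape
()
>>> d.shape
(5, 5)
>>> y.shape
(17, 29, 5)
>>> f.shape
(5, 5)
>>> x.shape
(5, 29, 17)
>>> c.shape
(5, 5, 5)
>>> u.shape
(5, 5)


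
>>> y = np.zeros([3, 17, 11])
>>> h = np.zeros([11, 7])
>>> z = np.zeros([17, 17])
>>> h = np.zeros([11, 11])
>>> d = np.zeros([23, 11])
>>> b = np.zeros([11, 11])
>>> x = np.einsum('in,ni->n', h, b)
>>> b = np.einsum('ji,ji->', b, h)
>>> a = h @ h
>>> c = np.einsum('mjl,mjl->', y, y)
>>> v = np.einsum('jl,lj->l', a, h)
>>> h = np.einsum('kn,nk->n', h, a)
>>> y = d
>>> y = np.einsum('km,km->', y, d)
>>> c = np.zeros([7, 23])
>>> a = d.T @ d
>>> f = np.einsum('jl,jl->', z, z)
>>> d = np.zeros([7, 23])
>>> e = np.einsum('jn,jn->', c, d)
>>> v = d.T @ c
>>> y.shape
()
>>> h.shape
(11,)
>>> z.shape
(17, 17)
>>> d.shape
(7, 23)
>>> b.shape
()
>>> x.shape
(11,)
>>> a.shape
(11, 11)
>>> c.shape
(7, 23)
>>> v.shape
(23, 23)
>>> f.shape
()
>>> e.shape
()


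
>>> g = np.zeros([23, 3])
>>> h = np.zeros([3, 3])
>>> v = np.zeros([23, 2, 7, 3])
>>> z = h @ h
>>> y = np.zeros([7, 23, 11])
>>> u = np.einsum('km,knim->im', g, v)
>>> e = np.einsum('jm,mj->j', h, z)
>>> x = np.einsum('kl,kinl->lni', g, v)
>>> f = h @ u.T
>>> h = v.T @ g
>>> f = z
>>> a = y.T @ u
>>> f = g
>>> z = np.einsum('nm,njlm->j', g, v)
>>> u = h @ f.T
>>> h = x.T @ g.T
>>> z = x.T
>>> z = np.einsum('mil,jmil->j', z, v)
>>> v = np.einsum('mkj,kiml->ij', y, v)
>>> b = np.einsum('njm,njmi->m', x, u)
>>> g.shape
(23, 3)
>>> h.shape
(2, 7, 23)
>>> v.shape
(2, 11)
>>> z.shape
(23,)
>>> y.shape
(7, 23, 11)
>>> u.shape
(3, 7, 2, 23)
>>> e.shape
(3,)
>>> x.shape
(3, 7, 2)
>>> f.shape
(23, 3)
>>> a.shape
(11, 23, 3)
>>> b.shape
(2,)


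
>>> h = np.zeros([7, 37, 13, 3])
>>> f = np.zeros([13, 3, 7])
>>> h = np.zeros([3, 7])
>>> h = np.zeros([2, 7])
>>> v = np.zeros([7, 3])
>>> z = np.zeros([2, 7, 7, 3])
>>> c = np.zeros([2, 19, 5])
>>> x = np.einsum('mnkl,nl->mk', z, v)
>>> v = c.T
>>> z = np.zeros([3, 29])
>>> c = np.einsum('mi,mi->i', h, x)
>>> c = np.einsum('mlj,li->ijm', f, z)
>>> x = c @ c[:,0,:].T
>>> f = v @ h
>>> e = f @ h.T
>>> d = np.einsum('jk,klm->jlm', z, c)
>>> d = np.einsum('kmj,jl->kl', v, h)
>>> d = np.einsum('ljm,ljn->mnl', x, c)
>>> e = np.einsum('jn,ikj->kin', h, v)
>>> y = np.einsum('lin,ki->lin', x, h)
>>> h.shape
(2, 7)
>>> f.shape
(5, 19, 7)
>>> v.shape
(5, 19, 2)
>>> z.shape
(3, 29)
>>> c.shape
(29, 7, 13)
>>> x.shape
(29, 7, 29)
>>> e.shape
(19, 5, 7)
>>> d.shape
(29, 13, 29)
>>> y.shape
(29, 7, 29)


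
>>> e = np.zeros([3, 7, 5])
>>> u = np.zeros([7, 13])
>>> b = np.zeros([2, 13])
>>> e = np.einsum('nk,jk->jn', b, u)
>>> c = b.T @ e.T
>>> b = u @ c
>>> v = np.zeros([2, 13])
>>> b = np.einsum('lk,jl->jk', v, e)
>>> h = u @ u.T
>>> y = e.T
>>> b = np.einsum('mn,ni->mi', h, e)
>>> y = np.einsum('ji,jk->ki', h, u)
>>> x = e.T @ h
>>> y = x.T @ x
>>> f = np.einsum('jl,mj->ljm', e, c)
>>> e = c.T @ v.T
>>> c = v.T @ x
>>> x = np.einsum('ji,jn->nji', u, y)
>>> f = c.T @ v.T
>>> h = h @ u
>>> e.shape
(7, 2)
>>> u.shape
(7, 13)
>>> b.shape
(7, 2)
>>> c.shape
(13, 7)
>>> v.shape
(2, 13)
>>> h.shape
(7, 13)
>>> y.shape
(7, 7)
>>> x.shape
(7, 7, 13)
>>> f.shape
(7, 2)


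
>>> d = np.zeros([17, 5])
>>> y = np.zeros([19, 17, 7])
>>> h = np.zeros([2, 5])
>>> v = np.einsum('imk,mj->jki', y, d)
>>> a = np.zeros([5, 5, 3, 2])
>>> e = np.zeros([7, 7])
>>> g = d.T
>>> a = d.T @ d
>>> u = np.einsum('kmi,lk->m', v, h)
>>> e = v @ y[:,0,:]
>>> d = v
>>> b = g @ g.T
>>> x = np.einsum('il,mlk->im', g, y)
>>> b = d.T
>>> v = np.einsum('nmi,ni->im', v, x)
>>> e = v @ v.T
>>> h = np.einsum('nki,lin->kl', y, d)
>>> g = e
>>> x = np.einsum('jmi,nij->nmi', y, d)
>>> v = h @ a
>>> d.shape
(5, 7, 19)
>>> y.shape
(19, 17, 7)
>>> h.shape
(17, 5)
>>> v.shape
(17, 5)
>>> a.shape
(5, 5)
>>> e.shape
(19, 19)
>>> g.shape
(19, 19)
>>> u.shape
(7,)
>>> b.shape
(19, 7, 5)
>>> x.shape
(5, 17, 7)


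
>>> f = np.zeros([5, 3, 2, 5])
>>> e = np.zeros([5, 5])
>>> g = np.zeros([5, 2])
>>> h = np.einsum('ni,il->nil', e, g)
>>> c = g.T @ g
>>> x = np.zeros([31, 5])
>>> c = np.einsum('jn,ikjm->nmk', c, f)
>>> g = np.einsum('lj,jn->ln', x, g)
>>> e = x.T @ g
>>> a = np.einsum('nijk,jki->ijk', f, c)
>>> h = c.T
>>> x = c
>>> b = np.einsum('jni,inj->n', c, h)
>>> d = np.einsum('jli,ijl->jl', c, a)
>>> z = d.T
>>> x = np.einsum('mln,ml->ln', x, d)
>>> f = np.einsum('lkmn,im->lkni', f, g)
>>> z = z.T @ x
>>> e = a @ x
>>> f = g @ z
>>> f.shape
(31, 3)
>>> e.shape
(3, 2, 3)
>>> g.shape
(31, 2)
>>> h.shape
(3, 5, 2)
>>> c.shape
(2, 5, 3)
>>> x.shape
(5, 3)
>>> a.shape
(3, 2, 5)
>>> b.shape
(5,)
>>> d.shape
(2, 5)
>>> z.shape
(2, 3)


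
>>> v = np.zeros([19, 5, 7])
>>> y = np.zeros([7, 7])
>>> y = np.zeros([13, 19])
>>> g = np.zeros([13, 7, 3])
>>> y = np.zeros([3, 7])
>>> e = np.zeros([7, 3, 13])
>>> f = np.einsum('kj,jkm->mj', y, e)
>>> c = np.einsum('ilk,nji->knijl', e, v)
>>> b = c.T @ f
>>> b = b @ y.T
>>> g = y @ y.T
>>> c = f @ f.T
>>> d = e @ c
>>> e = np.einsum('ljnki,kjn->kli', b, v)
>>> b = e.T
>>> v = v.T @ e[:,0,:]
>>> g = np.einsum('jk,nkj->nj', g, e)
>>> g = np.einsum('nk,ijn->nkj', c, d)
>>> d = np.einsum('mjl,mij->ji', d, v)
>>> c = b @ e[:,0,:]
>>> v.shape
(7, 5, 3)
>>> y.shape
(3, 7)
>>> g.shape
(13, 13, 3)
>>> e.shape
(19, 3, 3)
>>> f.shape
(13, 7)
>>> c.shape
(3, 3, 3)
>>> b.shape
(3, 3, 19)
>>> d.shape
(3, 5)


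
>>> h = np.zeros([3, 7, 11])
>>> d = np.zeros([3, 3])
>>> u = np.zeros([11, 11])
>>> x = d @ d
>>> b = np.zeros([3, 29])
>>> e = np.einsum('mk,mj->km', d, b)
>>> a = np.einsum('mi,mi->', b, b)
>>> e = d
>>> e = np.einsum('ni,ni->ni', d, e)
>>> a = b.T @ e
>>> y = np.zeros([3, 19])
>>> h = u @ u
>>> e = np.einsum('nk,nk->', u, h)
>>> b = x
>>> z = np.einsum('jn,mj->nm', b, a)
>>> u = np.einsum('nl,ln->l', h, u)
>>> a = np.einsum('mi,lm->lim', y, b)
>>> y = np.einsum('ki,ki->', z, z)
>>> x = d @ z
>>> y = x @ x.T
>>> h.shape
(11, 11)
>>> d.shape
(3, 3)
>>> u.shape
(11,)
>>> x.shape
(3, 29)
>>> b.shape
(3, 3)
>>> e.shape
()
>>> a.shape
(3, 19, 3)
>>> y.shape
(3, 3)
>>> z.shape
(3, 29)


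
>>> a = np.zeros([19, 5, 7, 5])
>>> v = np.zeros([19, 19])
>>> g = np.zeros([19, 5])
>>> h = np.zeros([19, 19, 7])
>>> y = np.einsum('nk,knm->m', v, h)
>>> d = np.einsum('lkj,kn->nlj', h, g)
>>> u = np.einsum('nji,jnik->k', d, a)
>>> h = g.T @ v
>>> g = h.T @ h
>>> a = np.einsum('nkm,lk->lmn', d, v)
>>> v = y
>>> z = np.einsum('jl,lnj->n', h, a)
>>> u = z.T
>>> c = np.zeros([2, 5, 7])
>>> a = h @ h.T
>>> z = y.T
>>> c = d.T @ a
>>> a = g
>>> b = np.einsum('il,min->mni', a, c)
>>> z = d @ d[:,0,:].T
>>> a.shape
(19, 19)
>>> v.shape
(7,)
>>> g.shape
(19, 19)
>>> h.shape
(5, 19)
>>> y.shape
(7,)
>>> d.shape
(5, 19, 7)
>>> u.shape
(7,)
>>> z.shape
(5, 19, 5)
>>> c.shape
(7, 19, 5)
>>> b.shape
(7, 5, 19)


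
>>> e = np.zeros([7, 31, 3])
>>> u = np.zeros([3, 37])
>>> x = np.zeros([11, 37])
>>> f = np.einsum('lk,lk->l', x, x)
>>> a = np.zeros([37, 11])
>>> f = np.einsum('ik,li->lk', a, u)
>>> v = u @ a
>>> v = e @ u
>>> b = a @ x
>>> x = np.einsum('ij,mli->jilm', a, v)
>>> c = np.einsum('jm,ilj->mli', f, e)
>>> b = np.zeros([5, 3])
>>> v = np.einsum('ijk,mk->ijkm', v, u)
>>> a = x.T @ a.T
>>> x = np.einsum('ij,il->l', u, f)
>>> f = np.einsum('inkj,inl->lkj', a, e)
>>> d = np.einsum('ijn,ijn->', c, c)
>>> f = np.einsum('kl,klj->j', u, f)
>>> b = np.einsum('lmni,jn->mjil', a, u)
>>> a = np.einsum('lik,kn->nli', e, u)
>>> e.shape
(7, 31, 3)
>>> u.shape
(3, 37)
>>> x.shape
(11,)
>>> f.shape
(37,)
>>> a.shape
(37, 7, 31)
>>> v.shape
(7, 31, 37, 3)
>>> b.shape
(31, 3, 37, 7)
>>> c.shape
(11, 31, 7)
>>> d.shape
()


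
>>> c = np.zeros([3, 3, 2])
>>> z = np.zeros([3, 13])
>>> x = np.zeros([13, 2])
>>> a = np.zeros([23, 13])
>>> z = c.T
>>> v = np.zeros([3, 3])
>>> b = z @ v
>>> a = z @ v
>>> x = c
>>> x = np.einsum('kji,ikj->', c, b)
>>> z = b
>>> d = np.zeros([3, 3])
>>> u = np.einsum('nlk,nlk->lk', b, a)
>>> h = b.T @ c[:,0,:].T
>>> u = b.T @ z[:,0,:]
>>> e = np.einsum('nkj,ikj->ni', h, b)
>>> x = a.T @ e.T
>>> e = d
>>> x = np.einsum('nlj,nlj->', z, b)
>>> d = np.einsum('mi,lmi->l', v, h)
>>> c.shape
(3, 3, 2)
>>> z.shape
(2, 3, 3)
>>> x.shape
()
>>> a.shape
(2, 3, 3)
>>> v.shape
(3, 3)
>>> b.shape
(2, 3, 3)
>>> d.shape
(3,)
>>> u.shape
(3, 3, 3)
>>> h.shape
(3, 3, 3)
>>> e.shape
(3, 3)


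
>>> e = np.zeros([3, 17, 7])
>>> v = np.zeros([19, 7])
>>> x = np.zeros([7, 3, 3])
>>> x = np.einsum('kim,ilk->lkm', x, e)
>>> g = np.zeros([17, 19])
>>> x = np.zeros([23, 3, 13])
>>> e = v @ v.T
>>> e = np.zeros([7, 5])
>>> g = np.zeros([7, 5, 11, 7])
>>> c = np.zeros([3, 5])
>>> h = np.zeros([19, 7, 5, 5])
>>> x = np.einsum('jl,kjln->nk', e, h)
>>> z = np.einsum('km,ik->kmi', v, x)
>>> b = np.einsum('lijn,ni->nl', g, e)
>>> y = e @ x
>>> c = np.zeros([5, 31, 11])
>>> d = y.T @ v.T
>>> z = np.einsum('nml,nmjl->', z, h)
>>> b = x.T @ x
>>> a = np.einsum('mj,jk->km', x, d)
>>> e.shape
(7, 5)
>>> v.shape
(19, 7)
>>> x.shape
(5, 19)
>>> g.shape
(7, 5, 11, 7)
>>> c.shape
(5, 31, 11)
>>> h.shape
(19, 7, 5, 5)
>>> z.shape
()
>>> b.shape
(19, 19)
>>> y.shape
(7, 19)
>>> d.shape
(19, 19)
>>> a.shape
(19, 5)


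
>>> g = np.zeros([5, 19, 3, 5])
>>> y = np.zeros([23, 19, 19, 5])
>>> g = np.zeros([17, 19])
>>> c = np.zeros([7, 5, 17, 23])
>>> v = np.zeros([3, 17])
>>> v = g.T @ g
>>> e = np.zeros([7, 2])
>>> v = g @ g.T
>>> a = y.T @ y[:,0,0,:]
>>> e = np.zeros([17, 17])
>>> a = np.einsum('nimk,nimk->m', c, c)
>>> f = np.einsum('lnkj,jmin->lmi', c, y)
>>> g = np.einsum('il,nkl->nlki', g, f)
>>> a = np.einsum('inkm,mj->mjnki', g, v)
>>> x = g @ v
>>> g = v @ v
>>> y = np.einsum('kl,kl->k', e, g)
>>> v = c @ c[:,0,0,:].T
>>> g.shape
(17, 17)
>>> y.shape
(17,)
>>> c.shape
(7, 5, 17, 23)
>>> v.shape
(7, 5, 17, 7)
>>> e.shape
(17, 17)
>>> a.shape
(17, 17, 19, 19, 7)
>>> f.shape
(7, 19, 19)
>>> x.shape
(7, 19, 19, 17)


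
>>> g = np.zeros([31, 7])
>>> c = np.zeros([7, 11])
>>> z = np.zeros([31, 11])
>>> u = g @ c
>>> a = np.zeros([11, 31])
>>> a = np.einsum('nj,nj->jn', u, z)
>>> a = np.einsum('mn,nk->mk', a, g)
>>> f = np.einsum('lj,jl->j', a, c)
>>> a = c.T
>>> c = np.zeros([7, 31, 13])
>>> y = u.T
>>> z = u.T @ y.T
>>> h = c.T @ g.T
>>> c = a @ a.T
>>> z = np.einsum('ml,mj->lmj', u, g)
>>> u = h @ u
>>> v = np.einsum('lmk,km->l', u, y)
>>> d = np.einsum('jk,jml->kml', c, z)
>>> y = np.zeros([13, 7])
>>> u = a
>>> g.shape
(31, 7)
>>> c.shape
(11, 11)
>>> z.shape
(11, 31, 7)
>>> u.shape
(11, 7)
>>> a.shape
(11, 7)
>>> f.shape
(7,)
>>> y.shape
(13, 7)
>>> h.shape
(13, 31, 31)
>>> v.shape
(13,)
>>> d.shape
(11, 31, 7)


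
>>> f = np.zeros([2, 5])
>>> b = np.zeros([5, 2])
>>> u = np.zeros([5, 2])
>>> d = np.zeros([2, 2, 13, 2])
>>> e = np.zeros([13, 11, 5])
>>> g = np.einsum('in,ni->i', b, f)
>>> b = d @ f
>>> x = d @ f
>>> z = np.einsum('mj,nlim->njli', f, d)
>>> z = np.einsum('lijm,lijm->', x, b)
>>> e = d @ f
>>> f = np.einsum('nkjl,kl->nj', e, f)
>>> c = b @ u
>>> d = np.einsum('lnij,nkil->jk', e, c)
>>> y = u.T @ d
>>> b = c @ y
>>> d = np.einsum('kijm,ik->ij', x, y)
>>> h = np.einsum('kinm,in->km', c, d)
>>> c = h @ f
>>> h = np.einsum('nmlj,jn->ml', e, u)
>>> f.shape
(2, 13)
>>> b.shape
(2, 2, 13, 2)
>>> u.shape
(5, 2)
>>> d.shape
(2, 13)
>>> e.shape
(2, 2, 13, 5)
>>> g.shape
(5,)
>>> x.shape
(2, 2, 13, 5)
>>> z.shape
()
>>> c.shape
(2, 13)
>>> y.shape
(2, 2)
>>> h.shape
(2, 13)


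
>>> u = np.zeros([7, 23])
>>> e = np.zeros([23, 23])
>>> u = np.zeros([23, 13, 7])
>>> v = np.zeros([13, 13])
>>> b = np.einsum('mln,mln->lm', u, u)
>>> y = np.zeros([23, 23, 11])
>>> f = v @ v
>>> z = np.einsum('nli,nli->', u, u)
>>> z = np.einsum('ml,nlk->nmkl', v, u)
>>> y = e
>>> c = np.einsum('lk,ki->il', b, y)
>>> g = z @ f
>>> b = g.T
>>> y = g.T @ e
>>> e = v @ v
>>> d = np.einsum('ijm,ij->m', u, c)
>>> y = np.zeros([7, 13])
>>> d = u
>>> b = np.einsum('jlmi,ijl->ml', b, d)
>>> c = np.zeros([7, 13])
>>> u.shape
(23, 13, 7)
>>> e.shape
(13, 13)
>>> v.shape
(13, 13)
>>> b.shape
(13, 7)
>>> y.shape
(7, 13)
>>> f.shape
(13, 13)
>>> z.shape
(23, 13, 7, 13)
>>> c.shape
(7, 13)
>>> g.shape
(23, 13, 7, 13)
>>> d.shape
(23, 13, 7)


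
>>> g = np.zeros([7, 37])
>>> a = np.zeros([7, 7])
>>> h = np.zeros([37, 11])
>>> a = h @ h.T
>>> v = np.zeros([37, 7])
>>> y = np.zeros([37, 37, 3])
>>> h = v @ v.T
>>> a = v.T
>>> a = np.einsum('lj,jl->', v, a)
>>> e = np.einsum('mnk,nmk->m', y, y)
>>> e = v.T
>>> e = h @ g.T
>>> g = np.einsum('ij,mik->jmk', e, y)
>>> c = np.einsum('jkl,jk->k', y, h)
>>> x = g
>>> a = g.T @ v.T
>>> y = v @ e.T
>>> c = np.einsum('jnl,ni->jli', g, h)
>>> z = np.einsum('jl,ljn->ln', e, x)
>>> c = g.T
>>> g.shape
(7, 37, 3)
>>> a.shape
(3, 37, 37)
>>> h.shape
(37, 37)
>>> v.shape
(37, 7)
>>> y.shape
(37, 37)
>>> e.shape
(37, 7)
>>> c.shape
(3, 37, 7)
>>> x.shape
(7, 37, 3)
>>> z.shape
(7, 3)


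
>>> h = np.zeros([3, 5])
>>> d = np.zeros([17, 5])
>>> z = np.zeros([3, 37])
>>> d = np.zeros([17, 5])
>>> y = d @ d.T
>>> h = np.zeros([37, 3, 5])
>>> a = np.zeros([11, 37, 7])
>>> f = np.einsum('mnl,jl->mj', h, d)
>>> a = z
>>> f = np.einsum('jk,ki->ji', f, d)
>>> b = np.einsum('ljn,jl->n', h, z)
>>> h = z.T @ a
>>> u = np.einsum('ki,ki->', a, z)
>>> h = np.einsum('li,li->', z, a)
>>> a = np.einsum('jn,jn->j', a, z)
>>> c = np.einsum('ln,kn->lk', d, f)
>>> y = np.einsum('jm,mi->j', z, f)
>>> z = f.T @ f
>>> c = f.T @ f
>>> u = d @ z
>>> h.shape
()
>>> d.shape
(17, 5)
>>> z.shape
(5, 5)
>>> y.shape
(3,)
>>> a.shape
(3,)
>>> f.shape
(37, 5)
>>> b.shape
(5,)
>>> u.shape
(17, 5)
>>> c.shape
(5, 5)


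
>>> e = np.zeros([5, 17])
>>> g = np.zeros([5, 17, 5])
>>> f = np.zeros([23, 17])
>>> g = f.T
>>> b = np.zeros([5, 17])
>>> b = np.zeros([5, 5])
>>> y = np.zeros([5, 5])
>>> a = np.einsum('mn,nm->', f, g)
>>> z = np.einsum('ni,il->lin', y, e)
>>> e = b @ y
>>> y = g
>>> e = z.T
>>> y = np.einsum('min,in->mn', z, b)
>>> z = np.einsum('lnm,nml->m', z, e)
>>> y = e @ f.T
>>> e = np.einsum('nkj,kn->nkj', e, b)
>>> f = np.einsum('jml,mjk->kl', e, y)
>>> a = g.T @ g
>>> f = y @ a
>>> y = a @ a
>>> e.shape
(5, 5, 17)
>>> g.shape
(17, 23)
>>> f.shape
(5, 5, 23)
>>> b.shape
(5, 5)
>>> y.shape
(23, 23)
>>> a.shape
(23, 23)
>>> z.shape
(5,)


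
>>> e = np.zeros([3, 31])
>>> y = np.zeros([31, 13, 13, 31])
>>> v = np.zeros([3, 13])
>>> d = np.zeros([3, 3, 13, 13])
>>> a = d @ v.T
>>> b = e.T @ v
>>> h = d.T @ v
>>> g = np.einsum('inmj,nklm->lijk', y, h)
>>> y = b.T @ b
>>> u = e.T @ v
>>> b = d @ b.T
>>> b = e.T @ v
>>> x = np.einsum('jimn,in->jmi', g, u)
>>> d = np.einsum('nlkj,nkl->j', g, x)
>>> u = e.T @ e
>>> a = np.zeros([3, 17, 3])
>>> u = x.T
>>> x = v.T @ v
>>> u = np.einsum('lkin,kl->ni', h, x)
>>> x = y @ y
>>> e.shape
(3, 31)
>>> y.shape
(13, 13)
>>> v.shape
(3, 13)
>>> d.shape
(13,)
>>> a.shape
(3, 17, 3)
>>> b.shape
(31, 13)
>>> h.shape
(13, 13, 3, 13)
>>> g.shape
(3, 31, 31, 13)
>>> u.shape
(13, 3)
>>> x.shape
(13, 13)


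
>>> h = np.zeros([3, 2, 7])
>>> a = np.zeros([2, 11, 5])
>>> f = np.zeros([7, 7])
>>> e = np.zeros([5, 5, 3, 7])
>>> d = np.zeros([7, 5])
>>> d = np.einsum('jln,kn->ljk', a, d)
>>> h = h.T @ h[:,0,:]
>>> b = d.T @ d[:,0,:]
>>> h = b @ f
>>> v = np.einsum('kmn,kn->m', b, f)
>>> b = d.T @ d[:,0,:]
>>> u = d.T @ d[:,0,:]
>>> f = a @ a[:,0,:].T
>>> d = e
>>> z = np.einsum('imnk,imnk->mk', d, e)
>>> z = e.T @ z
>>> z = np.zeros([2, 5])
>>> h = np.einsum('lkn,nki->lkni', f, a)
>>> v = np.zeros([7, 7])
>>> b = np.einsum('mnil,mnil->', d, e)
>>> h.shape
(2, 11, 2, 5)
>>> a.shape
(2, 11, 5)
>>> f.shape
(2, 11, 2)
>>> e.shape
(5, 5, 3, 7)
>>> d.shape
(5, 5, 3, 7)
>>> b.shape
()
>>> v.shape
(7, 7)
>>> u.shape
(7, 2, 7)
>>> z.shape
(2, 5)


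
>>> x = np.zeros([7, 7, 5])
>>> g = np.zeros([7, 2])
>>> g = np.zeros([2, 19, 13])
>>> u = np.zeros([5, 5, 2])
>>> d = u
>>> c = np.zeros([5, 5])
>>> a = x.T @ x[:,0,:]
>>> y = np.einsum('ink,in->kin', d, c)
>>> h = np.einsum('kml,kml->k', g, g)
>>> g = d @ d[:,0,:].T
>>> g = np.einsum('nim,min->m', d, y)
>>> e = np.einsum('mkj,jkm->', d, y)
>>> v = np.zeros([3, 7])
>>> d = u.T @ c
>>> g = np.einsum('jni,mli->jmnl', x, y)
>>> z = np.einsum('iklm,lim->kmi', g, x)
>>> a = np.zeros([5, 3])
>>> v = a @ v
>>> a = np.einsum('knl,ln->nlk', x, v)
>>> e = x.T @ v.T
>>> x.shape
(7, 7, 5)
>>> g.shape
(7, 2, 7, 5)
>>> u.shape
(5, 5, 2)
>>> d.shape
(2, 5, 5)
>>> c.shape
(5, 5)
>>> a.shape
(7, 5, 7)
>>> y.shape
(2, 5, 5)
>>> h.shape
(2,)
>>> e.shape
(5, 7, 5)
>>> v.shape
(5, 7)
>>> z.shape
(2, 5, 7)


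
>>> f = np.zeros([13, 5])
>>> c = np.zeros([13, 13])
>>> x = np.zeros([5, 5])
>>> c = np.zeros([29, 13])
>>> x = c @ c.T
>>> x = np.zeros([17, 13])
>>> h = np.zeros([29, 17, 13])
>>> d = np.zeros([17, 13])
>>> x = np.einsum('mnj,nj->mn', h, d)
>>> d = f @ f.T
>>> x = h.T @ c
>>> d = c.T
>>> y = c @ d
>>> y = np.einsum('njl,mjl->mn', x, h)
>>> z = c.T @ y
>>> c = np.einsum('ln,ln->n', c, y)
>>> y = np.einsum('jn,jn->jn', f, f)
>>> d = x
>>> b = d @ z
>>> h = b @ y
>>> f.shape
(13, 5)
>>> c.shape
(13,)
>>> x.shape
(13, 17, 13)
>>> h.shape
(13, 17, 5)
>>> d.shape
(13, 17, 13)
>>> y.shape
(13, 5)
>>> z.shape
(13, 13)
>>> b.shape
(13, 17, 13)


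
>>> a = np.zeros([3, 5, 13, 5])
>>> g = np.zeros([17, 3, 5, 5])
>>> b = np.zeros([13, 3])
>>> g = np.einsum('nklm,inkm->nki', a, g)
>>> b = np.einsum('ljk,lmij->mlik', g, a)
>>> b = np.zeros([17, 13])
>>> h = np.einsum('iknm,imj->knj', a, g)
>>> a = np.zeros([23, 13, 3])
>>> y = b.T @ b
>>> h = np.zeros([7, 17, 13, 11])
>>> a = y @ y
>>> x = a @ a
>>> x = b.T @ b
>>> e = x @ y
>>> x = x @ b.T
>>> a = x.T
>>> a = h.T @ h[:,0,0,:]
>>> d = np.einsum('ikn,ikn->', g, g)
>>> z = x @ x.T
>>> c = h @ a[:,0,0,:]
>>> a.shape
(11, 13, 17, 11)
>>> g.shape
(3, 5, 17)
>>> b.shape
(17, 13)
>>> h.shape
(7, 17, 13, 11)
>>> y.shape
(13, 13)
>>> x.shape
(13, 17)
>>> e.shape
(13, 13)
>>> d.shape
()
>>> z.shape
(13, 13)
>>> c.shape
(7, 17, 13, 11)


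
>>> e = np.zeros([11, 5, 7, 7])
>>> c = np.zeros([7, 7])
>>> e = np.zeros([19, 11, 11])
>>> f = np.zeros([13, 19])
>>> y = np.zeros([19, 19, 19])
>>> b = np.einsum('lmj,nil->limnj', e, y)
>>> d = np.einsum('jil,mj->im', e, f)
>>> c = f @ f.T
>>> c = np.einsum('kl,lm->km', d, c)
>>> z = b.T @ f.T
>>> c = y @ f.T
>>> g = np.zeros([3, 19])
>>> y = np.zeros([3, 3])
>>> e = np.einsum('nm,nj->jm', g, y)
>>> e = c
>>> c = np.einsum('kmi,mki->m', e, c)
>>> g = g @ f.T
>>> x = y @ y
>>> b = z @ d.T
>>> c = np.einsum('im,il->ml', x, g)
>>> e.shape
(19, 19, 13)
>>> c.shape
(3, 13)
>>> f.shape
(13, 19)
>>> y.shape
(3, 3)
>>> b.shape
(11, 19, 11, 19, 11)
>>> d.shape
(11, 13)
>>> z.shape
(11, 19, 11, 19, 13)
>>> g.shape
(3, 13)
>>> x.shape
(3, 3)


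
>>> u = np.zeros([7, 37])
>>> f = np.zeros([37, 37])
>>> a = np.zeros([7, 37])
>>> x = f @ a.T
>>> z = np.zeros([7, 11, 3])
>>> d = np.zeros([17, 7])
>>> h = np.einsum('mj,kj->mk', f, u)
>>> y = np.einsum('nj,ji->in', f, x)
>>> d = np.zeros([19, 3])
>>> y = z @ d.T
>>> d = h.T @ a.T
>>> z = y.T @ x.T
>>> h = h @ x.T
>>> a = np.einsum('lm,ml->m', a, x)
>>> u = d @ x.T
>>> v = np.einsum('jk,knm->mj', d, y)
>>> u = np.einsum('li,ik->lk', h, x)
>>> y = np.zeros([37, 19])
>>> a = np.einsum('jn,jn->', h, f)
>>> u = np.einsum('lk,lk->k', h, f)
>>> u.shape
(37,)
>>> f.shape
(37, 37)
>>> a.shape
()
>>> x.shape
(37, 7)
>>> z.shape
(19, 11, 37)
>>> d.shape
(7, 7)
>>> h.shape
(37, 37)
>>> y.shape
(37, 19)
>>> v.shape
(19, 7)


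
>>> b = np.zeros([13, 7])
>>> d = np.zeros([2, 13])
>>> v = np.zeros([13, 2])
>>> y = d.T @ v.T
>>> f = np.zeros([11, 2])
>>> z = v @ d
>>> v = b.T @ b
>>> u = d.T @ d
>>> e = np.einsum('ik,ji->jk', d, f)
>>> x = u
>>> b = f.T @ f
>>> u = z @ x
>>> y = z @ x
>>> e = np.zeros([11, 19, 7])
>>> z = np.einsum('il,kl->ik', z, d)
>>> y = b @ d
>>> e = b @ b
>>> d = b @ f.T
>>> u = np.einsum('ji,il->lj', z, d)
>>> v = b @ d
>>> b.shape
(2, 2)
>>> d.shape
(2, 11)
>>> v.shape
(2, 11)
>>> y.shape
(2, 13)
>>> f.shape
(11, 2)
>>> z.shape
(13, 2)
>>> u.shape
(11, 13)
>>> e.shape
(2, 2)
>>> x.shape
(13, 13)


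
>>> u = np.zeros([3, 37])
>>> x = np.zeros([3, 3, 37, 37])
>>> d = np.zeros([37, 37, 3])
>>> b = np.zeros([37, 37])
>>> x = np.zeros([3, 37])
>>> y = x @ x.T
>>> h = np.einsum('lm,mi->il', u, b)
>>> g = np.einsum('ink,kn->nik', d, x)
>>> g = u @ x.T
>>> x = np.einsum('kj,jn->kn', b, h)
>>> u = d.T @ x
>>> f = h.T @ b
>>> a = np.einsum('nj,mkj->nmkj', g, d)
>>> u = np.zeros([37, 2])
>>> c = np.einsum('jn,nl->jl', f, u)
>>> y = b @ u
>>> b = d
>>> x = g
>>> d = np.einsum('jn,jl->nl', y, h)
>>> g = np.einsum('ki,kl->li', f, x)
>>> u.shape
(37, 2)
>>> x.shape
(3, 3)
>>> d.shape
(2, 3)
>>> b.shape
(37, 37, 3)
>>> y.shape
(37, 2)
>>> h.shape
(37, 3)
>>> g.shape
(3, 37)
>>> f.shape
(3, 37)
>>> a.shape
(3, 37, 37, 3)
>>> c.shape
(3, 2)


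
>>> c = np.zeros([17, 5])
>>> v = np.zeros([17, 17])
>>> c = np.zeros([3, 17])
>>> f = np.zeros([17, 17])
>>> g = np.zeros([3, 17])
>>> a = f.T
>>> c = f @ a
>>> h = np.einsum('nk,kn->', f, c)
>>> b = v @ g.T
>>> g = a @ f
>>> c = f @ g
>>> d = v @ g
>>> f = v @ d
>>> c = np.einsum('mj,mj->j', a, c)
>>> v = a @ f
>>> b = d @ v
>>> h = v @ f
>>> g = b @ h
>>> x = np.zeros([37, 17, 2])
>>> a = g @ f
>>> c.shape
(17,)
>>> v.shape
(17, 17)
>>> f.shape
(17, 17)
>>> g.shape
(17, 17)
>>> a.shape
(17, 17)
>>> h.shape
(17, 17)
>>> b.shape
(17, 17)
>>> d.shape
(17, 17)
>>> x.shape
(37, 17, 2)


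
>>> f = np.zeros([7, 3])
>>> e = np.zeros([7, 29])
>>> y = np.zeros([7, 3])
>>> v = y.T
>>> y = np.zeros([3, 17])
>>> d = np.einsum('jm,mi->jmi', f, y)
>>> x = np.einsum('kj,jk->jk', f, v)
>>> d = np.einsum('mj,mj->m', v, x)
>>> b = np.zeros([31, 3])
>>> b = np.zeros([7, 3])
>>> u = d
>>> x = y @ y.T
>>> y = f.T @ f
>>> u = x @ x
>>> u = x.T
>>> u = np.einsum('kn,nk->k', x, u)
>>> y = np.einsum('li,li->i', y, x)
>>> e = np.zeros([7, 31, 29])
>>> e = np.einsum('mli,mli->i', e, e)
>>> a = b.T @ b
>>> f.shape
(7, 3)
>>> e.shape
(29,)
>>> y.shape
(3,)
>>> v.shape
(3, 7)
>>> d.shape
(3,)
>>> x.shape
(3, 3)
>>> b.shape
(7, 3)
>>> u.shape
(3,)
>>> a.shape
(3, 3)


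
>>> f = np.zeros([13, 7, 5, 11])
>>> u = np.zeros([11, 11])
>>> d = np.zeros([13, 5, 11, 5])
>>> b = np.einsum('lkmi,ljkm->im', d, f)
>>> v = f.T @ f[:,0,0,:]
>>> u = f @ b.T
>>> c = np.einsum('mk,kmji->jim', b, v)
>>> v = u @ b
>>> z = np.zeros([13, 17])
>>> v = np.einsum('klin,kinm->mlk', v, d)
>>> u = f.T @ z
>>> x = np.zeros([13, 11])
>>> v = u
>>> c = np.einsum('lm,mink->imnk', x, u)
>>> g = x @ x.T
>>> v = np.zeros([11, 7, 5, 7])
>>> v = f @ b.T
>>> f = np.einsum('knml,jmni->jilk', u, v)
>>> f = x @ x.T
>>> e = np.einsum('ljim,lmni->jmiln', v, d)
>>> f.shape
(13, 13)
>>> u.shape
(11, 5, 7, 17)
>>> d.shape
(13, 5, 11, 5)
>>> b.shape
(5, 11)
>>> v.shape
(13, 7, 5, 5)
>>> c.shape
(5, 11, 7, 17)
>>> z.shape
(13, 17)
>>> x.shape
(13, 11)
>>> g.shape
(13, 13)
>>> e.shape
(7, 5, 5, 13, 11)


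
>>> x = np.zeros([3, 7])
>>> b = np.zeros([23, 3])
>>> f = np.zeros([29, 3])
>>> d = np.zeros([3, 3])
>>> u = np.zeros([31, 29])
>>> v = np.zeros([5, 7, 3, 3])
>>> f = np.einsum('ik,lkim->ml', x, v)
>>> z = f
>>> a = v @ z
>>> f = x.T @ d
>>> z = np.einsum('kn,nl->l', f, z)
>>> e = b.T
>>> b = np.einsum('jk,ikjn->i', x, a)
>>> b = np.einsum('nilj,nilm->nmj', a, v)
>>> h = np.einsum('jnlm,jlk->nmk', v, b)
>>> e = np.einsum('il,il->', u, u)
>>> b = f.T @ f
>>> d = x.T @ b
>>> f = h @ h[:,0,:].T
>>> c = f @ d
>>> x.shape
(3, 7)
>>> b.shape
(3, 3)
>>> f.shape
(7, 3, 7)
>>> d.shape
(7, 3)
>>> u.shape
(31, 29)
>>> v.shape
(5, 7, 3, 3)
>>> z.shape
(5,)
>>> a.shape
(5, 7, 3, 5)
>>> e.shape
()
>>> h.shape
(7, 3, 5)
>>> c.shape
(7, 3, 3)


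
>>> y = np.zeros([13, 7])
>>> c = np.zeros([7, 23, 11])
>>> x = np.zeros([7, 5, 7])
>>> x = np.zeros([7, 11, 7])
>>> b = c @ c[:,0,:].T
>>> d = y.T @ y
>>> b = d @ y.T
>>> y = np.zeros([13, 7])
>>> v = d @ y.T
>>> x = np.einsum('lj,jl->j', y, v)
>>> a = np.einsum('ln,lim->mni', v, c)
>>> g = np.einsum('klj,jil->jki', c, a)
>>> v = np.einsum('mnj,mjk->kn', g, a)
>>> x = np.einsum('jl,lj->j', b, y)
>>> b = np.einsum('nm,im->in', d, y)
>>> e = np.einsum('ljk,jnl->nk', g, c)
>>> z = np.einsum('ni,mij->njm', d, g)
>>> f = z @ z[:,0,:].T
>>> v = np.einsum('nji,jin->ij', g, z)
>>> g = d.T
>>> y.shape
(13, 7)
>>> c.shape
(7, 23, 11)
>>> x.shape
(7,)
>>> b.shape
(13, 7)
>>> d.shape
(7, 7)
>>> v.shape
(13, 7)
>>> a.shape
(11, 13, 23)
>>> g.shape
(7, 7)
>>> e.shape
(23, 13)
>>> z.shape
(7, 13, 11)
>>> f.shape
(7, 13, 7)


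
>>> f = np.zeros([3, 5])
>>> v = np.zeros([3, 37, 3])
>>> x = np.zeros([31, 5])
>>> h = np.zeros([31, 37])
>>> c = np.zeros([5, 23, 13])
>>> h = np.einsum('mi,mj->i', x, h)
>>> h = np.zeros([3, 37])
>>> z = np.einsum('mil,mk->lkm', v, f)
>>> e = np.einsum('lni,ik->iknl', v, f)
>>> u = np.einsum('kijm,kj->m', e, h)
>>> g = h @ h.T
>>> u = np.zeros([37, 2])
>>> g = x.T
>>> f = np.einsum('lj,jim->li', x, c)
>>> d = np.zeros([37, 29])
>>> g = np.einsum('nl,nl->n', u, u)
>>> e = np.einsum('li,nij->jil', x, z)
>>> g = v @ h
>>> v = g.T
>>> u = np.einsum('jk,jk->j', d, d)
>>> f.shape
(31, 23)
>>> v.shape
(37, 37, 3)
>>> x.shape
(31, 5)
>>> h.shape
(3, 37)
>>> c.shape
(5, 23, 13)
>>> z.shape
(3, 5, 3)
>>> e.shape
(3, 5, 31)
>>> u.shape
(37,)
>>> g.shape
(3, 37, 37)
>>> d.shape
(37, 29)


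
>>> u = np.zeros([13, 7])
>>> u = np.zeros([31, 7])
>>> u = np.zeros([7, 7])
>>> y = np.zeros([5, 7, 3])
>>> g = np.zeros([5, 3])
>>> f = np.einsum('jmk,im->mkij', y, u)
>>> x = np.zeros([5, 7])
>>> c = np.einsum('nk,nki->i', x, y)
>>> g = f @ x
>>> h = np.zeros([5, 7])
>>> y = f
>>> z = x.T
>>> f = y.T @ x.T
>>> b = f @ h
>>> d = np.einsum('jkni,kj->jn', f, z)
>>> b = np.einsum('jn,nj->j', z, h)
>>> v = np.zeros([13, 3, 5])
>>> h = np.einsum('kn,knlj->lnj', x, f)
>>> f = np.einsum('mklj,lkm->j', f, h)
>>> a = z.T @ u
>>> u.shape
(7, 7)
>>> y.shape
(7, 3, 7, 5)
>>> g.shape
(7, 3, 7, 7)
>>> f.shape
(5,)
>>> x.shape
(5, 7)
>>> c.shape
(3,)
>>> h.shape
(3, 7, 5)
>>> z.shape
(7, 5)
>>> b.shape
(7,)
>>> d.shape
(5, 3)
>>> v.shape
(13, 3, 5)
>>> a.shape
(5, 7)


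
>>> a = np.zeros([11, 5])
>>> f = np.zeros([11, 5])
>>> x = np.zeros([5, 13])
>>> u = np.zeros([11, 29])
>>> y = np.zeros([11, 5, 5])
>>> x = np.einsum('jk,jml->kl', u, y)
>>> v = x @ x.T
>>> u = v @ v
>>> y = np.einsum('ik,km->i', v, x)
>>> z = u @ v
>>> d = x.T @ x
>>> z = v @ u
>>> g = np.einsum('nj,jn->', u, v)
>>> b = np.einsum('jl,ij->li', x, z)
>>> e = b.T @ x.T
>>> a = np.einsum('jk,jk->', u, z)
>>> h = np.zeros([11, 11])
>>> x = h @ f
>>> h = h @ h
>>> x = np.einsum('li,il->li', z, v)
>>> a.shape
()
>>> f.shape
(11, 5)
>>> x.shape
(29, 29)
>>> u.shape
(29, 29)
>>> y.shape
(29,)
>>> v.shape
(29, 29)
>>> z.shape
(29, 29)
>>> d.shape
(5, 5)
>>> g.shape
()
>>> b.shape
(5, 29)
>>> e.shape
(29, 29)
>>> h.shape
(11, 11)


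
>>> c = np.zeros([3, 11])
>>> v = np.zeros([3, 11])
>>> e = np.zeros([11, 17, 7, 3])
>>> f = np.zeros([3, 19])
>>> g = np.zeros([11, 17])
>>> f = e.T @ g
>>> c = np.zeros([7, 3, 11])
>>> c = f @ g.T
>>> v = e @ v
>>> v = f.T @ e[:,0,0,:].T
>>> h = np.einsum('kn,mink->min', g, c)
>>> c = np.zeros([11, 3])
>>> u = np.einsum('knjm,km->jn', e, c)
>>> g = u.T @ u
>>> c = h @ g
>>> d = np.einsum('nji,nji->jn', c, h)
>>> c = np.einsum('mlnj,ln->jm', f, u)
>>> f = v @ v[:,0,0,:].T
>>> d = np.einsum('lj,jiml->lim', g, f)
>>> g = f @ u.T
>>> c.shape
(17, 3)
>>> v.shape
(17, 17, 7, 11)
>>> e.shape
(11, 17, 7, 3)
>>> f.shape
(17, 17, 7, 17)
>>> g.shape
(17, 17, 7, 7)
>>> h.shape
(3, 7, 17)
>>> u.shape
(7, 17)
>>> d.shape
(17, 17, 7)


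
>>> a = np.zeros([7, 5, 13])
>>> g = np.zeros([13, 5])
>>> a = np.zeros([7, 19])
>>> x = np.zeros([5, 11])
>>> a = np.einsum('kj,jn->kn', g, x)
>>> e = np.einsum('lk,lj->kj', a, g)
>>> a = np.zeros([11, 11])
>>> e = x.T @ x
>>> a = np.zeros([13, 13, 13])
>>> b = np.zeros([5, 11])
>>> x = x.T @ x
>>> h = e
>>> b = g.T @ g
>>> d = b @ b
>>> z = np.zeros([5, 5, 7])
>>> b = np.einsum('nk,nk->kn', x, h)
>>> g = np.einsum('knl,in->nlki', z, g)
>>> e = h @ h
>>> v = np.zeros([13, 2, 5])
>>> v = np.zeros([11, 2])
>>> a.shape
(13, 13, 13)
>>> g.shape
(5, 7, 5, 13)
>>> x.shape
(11, 11)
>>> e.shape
(11, 11)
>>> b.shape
(11, 11)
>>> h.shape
(11, 11)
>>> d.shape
(5, 5)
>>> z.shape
(5, 5, 7)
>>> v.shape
(11, 2)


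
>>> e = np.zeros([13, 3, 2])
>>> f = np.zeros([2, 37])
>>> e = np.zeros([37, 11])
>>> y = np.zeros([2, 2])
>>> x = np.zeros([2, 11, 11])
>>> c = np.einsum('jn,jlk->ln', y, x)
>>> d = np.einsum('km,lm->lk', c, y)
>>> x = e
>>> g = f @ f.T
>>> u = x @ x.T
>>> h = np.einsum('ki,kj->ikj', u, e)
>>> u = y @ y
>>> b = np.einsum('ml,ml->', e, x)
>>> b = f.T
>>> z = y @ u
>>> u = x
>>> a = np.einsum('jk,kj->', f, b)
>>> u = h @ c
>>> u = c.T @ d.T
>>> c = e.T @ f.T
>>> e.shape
(37, 11)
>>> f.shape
(2, 37)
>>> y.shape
(2, 2)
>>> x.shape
(37, 11)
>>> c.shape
(11, 2)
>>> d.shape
(2, 11)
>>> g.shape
(2, 2)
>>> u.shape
(2, 2)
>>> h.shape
(37, 37, 11)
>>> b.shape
(37, 2)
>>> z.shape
(2, 2)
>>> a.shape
()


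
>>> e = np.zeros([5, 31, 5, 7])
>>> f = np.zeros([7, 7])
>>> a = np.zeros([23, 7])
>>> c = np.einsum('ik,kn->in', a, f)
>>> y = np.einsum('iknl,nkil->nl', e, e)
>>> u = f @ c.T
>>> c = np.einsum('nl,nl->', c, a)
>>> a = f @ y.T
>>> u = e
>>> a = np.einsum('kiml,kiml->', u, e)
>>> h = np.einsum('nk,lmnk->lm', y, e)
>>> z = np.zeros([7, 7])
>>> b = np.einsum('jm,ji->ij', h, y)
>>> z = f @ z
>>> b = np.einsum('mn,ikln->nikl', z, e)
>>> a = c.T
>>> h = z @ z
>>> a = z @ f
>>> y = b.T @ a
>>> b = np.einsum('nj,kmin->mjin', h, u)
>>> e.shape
(5, 31, 5, 7)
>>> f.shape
(7, 7)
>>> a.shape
(7, 7)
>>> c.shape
()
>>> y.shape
(5, 31, 5, 7)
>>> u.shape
(5, 31, 5, 7)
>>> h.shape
(7, 7)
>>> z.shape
(7, 7)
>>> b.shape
(31, 7, 5, 7)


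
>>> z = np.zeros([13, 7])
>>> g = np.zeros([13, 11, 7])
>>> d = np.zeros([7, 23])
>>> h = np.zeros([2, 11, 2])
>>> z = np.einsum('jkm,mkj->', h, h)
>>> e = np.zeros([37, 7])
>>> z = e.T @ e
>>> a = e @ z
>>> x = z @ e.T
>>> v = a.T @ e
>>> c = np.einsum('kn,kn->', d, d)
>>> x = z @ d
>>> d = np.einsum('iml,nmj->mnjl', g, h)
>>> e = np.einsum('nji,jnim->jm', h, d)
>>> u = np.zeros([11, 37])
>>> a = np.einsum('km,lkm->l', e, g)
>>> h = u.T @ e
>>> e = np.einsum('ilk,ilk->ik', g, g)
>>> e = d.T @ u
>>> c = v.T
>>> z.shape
(7, 7)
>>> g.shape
(13, 11, 7)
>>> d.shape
(11, 2, 2, 7)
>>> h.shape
(37, 7)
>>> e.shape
(7, 2, 2, 37)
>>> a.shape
(13,)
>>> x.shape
(7, 23)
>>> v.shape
(7, 7)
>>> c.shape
(7, 7)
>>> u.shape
(11, 37)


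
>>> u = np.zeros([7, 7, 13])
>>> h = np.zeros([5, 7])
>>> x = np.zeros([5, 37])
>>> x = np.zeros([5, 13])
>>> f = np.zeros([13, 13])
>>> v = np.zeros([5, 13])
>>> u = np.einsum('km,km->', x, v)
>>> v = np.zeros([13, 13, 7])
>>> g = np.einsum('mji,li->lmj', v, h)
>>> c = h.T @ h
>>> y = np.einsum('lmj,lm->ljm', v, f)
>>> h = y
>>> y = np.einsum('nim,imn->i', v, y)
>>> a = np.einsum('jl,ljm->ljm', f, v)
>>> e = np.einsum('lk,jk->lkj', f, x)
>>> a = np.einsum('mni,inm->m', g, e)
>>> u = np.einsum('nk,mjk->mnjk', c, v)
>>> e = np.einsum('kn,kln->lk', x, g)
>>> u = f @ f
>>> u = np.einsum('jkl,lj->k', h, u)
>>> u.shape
(7,)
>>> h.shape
(13, 7, 13)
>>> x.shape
(5, 13)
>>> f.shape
(13, 13)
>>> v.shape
(13, 13, 7)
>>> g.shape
(5, 13, 13)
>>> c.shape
(7, 7)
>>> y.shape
(13,)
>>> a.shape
(5,)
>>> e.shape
(13, 5)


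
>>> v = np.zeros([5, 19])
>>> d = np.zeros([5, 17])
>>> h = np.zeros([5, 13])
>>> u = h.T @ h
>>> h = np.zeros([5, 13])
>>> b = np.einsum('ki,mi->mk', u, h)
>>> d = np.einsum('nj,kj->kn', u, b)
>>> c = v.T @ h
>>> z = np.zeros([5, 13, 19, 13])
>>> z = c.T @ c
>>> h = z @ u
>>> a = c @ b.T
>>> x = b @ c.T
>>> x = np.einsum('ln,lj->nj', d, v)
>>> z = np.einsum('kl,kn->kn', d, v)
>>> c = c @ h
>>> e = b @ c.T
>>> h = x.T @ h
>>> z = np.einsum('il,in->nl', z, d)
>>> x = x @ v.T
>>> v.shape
(5, 19)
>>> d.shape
(5, 13)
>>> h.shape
(19, 13)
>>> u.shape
(13, 13)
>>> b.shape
(5, 13)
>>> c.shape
(19, 13)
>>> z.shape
(13, 19)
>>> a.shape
(19, 5)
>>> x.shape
(13, 5)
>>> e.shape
(5, 19)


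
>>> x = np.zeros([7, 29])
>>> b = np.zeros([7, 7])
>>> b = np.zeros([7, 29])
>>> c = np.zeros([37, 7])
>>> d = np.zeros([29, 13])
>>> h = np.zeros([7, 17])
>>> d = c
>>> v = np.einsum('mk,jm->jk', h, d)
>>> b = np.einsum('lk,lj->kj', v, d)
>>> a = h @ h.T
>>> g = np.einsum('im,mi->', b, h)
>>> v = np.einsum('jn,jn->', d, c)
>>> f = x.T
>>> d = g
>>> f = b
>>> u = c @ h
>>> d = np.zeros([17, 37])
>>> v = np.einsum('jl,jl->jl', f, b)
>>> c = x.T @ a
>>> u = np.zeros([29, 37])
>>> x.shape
(7, 29)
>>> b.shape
(17, 7)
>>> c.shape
(29, 7)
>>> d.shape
(17, 37)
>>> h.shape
(7, 17)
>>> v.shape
(17, 7)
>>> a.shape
(7, 7)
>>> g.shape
()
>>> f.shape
(17, 7)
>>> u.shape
(29, 37)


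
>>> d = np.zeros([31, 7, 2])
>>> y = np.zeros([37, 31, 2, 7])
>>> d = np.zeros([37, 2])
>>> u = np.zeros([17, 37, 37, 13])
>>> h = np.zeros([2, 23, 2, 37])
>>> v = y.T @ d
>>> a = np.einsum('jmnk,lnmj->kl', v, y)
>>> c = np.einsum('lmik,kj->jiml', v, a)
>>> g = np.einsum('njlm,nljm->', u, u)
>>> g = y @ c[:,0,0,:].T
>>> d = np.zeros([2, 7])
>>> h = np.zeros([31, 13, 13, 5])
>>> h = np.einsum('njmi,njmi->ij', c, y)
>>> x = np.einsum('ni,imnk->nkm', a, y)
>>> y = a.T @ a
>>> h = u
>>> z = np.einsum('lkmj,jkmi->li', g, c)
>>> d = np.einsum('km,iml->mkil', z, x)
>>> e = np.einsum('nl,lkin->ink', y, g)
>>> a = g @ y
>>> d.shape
(7, 37, 2, 31)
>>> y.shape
(37, 37)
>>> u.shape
(17, 37, 37, 13)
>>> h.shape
(17, 37, 37, 13)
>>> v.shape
(7, 2, 31, 2)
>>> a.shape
(37, 31, 2, 37)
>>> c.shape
(37, 31, 2, 7)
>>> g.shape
(37, 31, 2, 37)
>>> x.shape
(2, 7, 31)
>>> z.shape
(37, 7)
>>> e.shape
(2, 37, 31)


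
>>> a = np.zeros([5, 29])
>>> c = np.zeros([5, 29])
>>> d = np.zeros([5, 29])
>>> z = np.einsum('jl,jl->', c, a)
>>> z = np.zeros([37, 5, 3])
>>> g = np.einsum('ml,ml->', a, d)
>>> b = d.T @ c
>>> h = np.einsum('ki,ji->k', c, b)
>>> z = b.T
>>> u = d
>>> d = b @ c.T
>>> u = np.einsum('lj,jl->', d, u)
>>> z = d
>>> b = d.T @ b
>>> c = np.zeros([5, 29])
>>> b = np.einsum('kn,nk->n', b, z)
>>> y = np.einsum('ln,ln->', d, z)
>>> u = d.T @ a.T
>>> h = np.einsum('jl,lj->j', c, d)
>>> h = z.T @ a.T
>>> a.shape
(5, 29)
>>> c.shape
(5, 29)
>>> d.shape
(29, 5)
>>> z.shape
(29, 5)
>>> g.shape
()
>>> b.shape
(29,)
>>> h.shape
(5, 5)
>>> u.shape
(5, 5)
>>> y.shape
()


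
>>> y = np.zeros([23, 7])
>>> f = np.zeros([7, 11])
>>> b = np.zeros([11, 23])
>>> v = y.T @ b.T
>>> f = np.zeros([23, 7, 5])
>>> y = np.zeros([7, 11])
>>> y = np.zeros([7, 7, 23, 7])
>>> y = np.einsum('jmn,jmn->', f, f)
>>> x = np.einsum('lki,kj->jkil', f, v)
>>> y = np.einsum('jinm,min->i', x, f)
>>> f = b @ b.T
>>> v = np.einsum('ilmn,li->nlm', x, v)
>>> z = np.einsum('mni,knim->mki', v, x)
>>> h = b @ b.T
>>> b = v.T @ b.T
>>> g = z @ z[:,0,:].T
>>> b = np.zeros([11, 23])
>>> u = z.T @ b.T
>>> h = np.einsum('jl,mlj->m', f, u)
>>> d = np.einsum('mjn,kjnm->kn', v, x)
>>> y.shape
(7,)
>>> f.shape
(11, 11)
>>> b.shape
(11, 23)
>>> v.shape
(23, 7, 5)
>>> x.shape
(11, 7, 5, 23)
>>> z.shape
(23, 11, 5)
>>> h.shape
(5,)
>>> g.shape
(23, 11, 23)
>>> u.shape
(5, 11, 11)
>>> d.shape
(11, 5)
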